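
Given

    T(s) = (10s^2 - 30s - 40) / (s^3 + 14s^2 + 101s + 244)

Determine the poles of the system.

s = -5 ± 6j, -4

The poles are the roots of the denominator s^3 + 14s^2 + 101s + 244 = 0.
Trying s = -4: the polynomial evaluates to 0, so (s + 4) is a factor.
Dividing out leaves s^2 + 10s + 61 = 0.
The quadratic formula then gives s = -5 ± 6j.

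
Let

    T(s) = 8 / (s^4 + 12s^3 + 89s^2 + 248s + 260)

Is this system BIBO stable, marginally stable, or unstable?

stable

The denominator s^4 + 12s^3 + 89s^2 + 248s + 260 factors as (s^2 + 4s + 5)(s^2 + 8s + 52), giving poles at s = -2 + j, -2 - j, -4 + 6j, -4 - 6j.
Since all poles lie strictly in the left half-plane, the system is stable.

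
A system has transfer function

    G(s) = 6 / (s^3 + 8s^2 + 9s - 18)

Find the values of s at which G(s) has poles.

The poles are the roots of the denominator s^3 + 8s^2 + 9s - 18 = 0.
Trying s = -3: the polynomial evaluates to 0, so (s + 3) is a factor.
Dividing out leaves s^2 + 5s - 6 = 0.
Factoring the quadratic: (s - 1)(s + 6) = 0.

s = -3, 1, -6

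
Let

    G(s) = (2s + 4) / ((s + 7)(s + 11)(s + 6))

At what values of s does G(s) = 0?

Set the numerator to zero: 2s + 4 = 0, i.e. 2·(s + 2) = 0.
So s = -2.

s = -2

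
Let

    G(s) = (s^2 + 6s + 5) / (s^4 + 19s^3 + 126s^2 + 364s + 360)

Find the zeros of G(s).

s = -5, -1

Set the numerator to zero: s^2 + 6s + 5 = 0.
Factoring: (s + 5)(s + 1) = 0.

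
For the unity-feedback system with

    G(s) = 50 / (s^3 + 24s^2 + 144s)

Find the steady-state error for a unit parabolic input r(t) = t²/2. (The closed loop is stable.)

e_ss = ∞

G(s) has one pole at the origin.
This is a Type 1 system; Ka = lim_{s→0} s^2·G(s) = 0, so the steady-state error for a parabola input is infinite.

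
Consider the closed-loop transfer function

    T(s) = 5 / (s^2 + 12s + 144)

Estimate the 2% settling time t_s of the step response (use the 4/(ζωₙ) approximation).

Comparing s^2 + 12s + 144 to s^2 + 2ζωₙs + ωₙ²: ωₙ = 12 rad/s and ζ = 12/(2·12) = 0.5.
ζωₙ = 12/2 = 6, so t_s ≈ 4/(ζωₙ) = 4/6 ≈ 0.6667 s.

t_s ≈ 0.6667 s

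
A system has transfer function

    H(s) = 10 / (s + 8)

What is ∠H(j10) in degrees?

At s = j10: numerator = 10, denominator = 8 + j10.
∠H = ∠num − ∠den = 0° − (51.340°) = -51.34°.

∠H(j10) ≈ -51.34°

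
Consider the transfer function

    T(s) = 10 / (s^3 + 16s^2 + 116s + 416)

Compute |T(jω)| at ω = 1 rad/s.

Substitute s = j1: numerator = 10, denominator = 400 + j115.
|T(j1)| = |10| / |400 + j115| = 10 / 416.20 ≈ 0.02403.

|T(j1)| ≈ 0.02403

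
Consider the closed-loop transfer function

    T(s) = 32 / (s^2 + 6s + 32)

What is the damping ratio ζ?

ζ ≈ 0.5303

Compare the denominator to the standard form s^2 + 2ζωₙs + ωₙ².
ωₙ² = 32, so ωₙ = √32 ≈ 5.657 rad/s.
2ζωₙ = 6, so ζ = 6/(2·√32) ≈ 0.5303.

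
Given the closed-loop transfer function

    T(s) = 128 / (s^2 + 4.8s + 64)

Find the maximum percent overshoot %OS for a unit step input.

%OS ≈ 37.2%

Comparing s^2 + 4.8s + 64 to s^2 + 2ζωₙs + ωₙ²: ωₙ = 8 rad/s and ζ = 4.8/(2·8) = 0.3.
%OS = 100·exp(−πζ/√(1−ζ²)) = 100·exp(−π·0.3/√(1−0.3²)) ≈ 37.2%.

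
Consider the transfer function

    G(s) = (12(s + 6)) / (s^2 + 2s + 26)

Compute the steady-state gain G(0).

At s = 0 each factor (s + a) contributes a and each (s^2 + bs + c) contributes c.
G(0) = 12·(6) / ((26)) = 72/26 = 36/13.

G(0) = 36/13 ≈ 2.769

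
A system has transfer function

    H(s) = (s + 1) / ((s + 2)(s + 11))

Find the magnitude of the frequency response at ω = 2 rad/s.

|H(j2)| ≈ 0.07071

Substitute s = j2: numerator = 1 + j2, denominator = 18 + j26.
|H(j2)| = |1 + j2| / |18 + j26| = 2.2361 / 31.623 ≈ 0.07071.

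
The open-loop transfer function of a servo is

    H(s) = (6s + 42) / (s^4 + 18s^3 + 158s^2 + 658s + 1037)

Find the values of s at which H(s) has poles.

The poles are the roots of the denominator s^4 + 18s^3 + 158s^2 + 658s + 1037 = 0.
No real roots exist; factor into two real quadratics: (s^2 + 8s + 17)(s^2 + 10s + 61) = 0.
Each quadratic gives a conjugate pair via the quadratic formula.

s = -4 + j, -4 - j, -5 + 6j, -5 - 6j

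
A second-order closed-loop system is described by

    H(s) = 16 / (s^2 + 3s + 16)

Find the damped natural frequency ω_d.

ω_d ≈ 3.708 rad/s

Comparing s^2 + 3s + 16 to s^2 + 2ζωₙs + ωₙ²: ωₙ = 4 rad/s and ζ = 3/(2·4) = 0.375.
ζωₙ = 3/2 = 1.5, so ω_d = ωₙ√(1−ζ²) = √(ωₙ² − (ζωₙ)²) = √(16 − 1.5²) = √13.75 ≈ 3.708 rad/s.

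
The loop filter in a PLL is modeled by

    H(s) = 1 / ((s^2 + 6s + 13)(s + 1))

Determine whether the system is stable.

stable

The poles can be read from the denominator factors: s = -3 + 2j, -3 - 2j, -1.
Since all poles lie strictly in the left half-plane, the system is stable.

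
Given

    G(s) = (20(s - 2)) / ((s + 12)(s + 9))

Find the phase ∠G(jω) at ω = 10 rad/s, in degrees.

At s = j10: numerator = -40 + j200, denominator = 8 + j210.
∠G = ∠num − ∠den = 101.31° − (87.818°) = 13.49°.

∠G(j10) ≈ 13.49°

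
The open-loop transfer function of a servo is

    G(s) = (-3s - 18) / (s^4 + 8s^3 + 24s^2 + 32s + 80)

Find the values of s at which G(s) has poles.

The poles are the roots of the denominator s^4 + 8s^3 + 24s^2 + 32s + 80 = 0.
No real roots exist; factor into two real quadratics: (s^2 + 8s + 20)(s^2 + 4) = 0.
Each quadratic gives a conjugate pair via the quadratic formula.

s = -4 + 2j, -4 - 2j, 2j, -2j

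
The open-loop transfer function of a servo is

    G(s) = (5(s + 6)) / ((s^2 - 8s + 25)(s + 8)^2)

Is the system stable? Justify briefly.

unstable

The poles can be read from the denominator factors: s = 4 ± 3j, -8, -8.
Since the pole(s) at s = 4 ± 3j lie in the right half-plane, the system is unstable.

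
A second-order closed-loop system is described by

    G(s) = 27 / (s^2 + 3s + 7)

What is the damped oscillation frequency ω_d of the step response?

ω_d ≈ 2.179 rad/s

Comparing s^2 + 3s + 7 to s^2 + 2ζωₙs + ωₙ²: ωₙ = √7 ≈ 2.646 rad/s and ζ = 3/(2·√7) ≈ 0.5669.
ζωₙ = 3/2 = 1.5, so ω_d = ωₙ√(1−ζ²) = √(ωₙ² − (ζωₙ)²) = √(7 − 1.5²) = √4.75 ≈ 2.179 rad/s.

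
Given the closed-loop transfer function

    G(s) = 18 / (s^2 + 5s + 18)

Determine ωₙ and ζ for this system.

Compare the denominator to the standard form s^2 + 2ζωₙs + ωₙ².
ωₙ² = 18, so ωₙ = √18 ≈ 4.243 rad/s.
2ζωₙ = 5, so ζ = 5/(2·√18) ≈ 0.5893.

ωₙ ≈ 4.243 rad/s, ζ ≈ 0.5893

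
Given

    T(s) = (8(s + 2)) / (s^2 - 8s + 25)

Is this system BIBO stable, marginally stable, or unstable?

unstable

The denominator s^2 - 8s + 25 factors as (s^2 - 8s + 25), giving poles at s = 4 ± 3j.
Since the pole(s) at s = 4 ± 3j lie in the right half-plane, the system is unstable.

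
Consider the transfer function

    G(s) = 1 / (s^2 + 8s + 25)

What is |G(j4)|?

|G(j4)| ≈ 0.03008

Substitute s = j4: numerator = 1, denominator = 9 + j32.
|G(j4)| = |1| / |9 + j32| = 1 / 33.242 ≈ 0.03008.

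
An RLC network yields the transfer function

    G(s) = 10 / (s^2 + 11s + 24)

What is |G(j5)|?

|G(j5)| ≈ 0.1818

Substitute s = j5: numerator = 10, denominator = -1 + j55.
|G(j5)| = |10| / |-1 + j55| = 10 / 55.009 ≈ 0.1818.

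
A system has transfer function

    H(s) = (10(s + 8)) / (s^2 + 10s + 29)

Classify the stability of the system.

stable

The denominator s^2 + 10s + 29 factors as (s^2 + 10s + 29), giving poles at s = -5 ± 2j.
Since all poles lie strictly in the left half-plane, the system is stable.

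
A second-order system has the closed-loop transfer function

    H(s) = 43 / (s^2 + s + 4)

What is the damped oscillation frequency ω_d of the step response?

ω_d ≈ 1.936 rad/s

Comparing s^2 + s + 4 to s^2 + 2ζωₙs + ωₙ²: ωₙ = 2 rad/s and ζ = 1/(2·2) = 0.25.
ζωₙ = 1/2 = 0.5, so ω_d = ωₙ√(1−ζ²) = √(ωₙ² − (ζωₙ)²) = √(4 − 0.5²) = √3.75 ≈ 1.936 rad/s.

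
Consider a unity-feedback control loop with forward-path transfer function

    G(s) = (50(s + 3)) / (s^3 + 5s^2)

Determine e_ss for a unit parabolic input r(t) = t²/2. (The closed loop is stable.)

G(s) has 2 poles at the origin.
This is a Type 2 system. Ka = lim_{s→0} s^2·G(s) = 150/5 = 30.
e_ss = 1/Ka = 1/(30) = 1/30 ≈ 0.03333.

e_ss = 0.03333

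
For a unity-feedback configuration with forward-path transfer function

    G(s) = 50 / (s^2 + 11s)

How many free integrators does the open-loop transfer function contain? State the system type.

The denominator has 1 factor of s at the origin (free integrator), so this is a Type 1 system.

Type 1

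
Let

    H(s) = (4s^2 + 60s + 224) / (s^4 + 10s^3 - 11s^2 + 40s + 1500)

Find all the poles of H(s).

s = 3 + 4j, 3 - 4j, -10, -6

The poles are the roots of the denominator s^4 + 10s^3 - 11s^2 + 40s + 1500 = 0.
Trying s = -10: the polynomial evaluates to 0, so (s + 10) is a factor.
Dividing out leaves s^3 - 11s + 150 = 0.
This factors further as (s^2 - 6s + 25)(s + 6) = 0.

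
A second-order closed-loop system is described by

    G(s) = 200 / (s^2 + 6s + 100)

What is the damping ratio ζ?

ζ = 0.3

Compare the denominator to the standard form s^2 + 2ζωₙs + ωₙ².
ωₙ² = 100, so ωₙ = 10 rad/s.
2ζωₙ = 6, so ζ = 6/(2·10) = 0.3.
With ζ = 0.3 the response is underdamped.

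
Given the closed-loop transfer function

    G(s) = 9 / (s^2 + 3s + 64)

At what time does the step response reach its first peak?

Comparing s^2 + 3s + 64 to s^2 + 2ζωₙs + ωₙ²: ωₙ = 8 rad/s and ζ = 3/(2·8) = 0.1875.
ζωₙ = 3/2 = 1.5, so ω_d = ωₙ√(1−ζ²) = √(ωₙ² − (ζωₙ)²) = √(64 − 1.5²) = √61.75 ≈ 7.858 rad/s.
t_p = π/ω_d = π/7.858 ≈ 0.3998 s.

t_p ≈ 0.3998 s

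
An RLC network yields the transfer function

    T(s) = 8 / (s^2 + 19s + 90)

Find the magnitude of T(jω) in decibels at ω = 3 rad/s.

|T(j3)|_dB ≈ -21.9 dB

Substitute s = j3: numerator = 8, denominator = 81 + j57.
|T(j3)| = |8| / |81 + j57| = 8 / 99.045 ≈ 0.08077.
In decibels: 20·log₁₀(0.08077) ≈ -21.9 dB.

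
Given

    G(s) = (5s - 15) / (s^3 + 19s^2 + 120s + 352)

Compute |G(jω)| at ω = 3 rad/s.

Substitute s = j3: numerator = -15 + j15, denominator = 181 + j333.
|G(j3)| = |-15 + j15| / |181 + j333| = 21.213 / 379.01 ≈ 0.05597.

|G(j3)| ≈ 0.05597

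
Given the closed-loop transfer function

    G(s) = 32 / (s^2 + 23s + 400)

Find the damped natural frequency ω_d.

ω_d ≈ 16.36 rad/s

Comparing s^2 + 23s + 400 to s^2 + 2ζωₙs + ωₙ²: ωₙ = 20 rad/s and ζ = 23/(2·20) = 0.575.
ζωₙ = 23/2 = 11.5, so ω_d = ωₙ√(1−ζ²) = √(ωₙ² − (ζωₙ)²) = √(400 − 11.5²) = √267.75 ≈ 16.36 rad/s.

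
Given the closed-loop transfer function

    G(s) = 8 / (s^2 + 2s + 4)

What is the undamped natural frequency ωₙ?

Compare the denominator to the standard form s^2 + 2ζωₙs + ωₙ².
ωₙ² = 4, so ωₙ = 2 rad/s.

ωₙ = 2 rad/s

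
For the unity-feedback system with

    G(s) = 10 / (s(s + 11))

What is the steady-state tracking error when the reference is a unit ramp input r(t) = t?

e_ss = 1.100

G(s) has one pole at the origin.
This is a Type 1 system. Kv = lim_{s→0} s·G(s) = 10/11.
e_ss = 1/Kv = 1/(10/11) = 11/10 ≈ 1.100.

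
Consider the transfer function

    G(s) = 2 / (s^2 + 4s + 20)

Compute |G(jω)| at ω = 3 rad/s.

|G(j3)| ≈ 0.1229

Substitute s = j3: numerator = 2, denominator = 11 + j12.
|G(j3)| = |2| / |11 + j12| = 2 / 16.279 ≈ 0.1229.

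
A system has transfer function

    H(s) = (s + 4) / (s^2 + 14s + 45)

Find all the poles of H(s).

The poles are the roots of the denominator s^2 + 14s + 45 = 0.
Factoring: (s + 9)(s + 5) = 0, so s = -9 and s = -5.

s = -9, -5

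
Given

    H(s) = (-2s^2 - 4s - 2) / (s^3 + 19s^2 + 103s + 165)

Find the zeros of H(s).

Set the numerator to zero: -2s^2 - 4s - 2 = 0, i.e. -2·(s^2 + 2s + 1) = 0.
Factoring: (s + 1)^2 = 0.

s = -1, -1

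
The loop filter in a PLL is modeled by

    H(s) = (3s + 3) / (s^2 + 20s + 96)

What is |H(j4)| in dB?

Substitute s = j4: numerator = 3 + j12, denominator = 80 + j80.
|H(j4)| = |3 + j12| / |80 + j80| = 12.369 / 113.14 ≈ 0.1093.
In decibels: 20·log₁₀(0.1093) ≈ -19.2 dB.

|H(j4)|_dB ≈ -19.2 dB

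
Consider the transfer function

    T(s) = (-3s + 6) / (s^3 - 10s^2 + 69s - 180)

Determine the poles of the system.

The poles are the roots of the denominator s^3 - 10s^2 + 69s - 180 = 0.
Trying s = 4: the polynomial evaluates to 0, so (s - 4) is a factor.
Dividing out leaves s^2 - 6s + 45 = 0.
The quadratic formula then gives s = 3 ± 6j.

s = 4, 3 + 6j, 3 - 6j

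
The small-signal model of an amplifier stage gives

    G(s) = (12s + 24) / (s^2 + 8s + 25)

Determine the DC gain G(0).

Set s = 0: G(0) = (24) / (25) = 24/25.

G(0) = 24/25 ≈ 0.9600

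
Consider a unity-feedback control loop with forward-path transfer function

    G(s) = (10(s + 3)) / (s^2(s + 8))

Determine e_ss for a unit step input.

e_ss = 0

G(s) has 2 poles at the origin.
This is a Type 2 system; for a step input the steady-state error is zero.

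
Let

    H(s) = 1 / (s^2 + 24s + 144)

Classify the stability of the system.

stable

The denominator s^2 + 24s + 144 factors as (s + 12)^2, giving poles at s = -12, -12.
Since all poles lie strictly in the left half-plane, the system is stable.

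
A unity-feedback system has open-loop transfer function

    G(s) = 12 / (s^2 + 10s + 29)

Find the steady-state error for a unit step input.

e_ss = 0.7073

G(s) has no poles at the origin.
This is a Type 0 system. Kp = lim_{s→0} G(s) = 12/29.
e_ss = 1/(1 + Kp) = 1/(1 + 12/29) = 29/41 ≈ 0.7073.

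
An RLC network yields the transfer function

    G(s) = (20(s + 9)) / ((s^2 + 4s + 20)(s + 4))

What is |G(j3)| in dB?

Substitute s = j3: numerator = 180 + j60, denominator = 8 + j81.
|G(j3)| = |180 + j60| / |8 + j81| = 189.74 / 81.394 ≈ 2.331.
In decibels: 20·log₁₀(2.331) ≈ 7.35 dB.

|G(j3)|_dB ≈ 7.35 dB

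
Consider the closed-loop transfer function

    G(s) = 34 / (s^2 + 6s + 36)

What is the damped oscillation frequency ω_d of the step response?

Comparing s^2 + 6s + 36 to s^2 + 2ζωₙs + ωₙ²: ωₙ = 6 rad/s and ζ = 6/(2·6) = 0.5.
ζωₙ = 6/2 = 3, so ω_d = ωₙ√(1−ζ²) = √(ωₙ² − (ζωₙ)²) = √(36 − 3²) = √27 ≈ 5.196 rad/s.

ω_d ≈ 5.196 rad/s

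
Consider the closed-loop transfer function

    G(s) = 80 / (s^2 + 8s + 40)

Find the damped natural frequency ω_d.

ω_d ≈ 4.899 rad/s

Comparing s^2 + 8s + 40 to s^2 + 2ζωₙs + ωₙ²: ωₙ = √40 ≈ 6.325 rad/s and ζ = 8/(2·√40) ≈ 0.6325.
ζωₙ = 8/2 = 4, so ω_d = ωₙ√(1−ζ²) = √(ωₙ² − (ζωₙ)²) = √(40 − 4²) = √24 ≈ 4.899 rad/s.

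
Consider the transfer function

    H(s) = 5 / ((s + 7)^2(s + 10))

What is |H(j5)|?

Substitute s = j5: numerator = 5, denominator = -110 + j820.
|H(j5)| = |5| / |-110 + j820| = 5 / 827.35 ≈ 0.006043.

|H(j5)| ≈ 0.006043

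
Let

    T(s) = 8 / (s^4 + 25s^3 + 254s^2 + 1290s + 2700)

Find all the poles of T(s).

The poles are the roots of the denominator s^4 + 25s^3 + 254s^2 + 1290s + 2700 = 0.
Trying s = -6: the polynomial evaluates to 0, so (s + 6) is a factor.
Dividing out leaves s^3 + 19s^2 + 140s + 450 = 0.
This factors further as (s^2 + 10s + 50)(s + 9) = 0.

s = -5 + 5j, -5 - 5j, -6, -9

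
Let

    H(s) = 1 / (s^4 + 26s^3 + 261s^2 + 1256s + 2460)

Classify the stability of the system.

stable

The denominator s^4 + 26s^3 + 261s^2 + 1256s + 2460 factors as (s^2 + 10s + 41)(s + 6)(s + 10), giving poles at s = -5 ± 4j, -6, -10.
Since all poles lie strictly in the left half-plane, the system is stable.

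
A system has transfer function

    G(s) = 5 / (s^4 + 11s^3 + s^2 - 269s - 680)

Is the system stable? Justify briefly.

unstable

The denominator s^4 + 11s^3 + s^2 - 269s - 680 factors as (s^2 + 8s + 17)(s - 5)(s + 8), giving poles at s = -4 ± j, 5, -8.
Since the pole(s) at s = 5 lie in the right half-plane, the system is unstable.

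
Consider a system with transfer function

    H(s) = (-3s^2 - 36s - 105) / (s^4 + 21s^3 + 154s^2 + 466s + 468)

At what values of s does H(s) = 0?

Set the numerator to zero: -3s^2 - 36s - 105 = 0, i.e. -3·(s^2 + 12s + 35) = 0.
Factoring: (s + 7)(s + 5) = 0.

s = -7, -5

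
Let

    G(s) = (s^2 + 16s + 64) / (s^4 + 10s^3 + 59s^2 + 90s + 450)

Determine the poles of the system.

s = ±3j, -5 ± 5j

The poles are the roots of the denominator s^4 + 10s^3 + 59s^2 + 90s + 450 = 0.
No real roots exist; factor into two real quadratics: (s^2 + 9)(s^2 + 10s + 50) = 0.
Each quadratic gives a conjugate pair via the quadratic formula.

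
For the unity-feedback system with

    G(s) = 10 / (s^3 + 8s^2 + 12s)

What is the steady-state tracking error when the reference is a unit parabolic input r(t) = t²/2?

G(s) has one pole at the origin.
This is a Type 1 system; Ka = lim_{s→0} s^2·G(s) = 0, so the steady-state error for a parabola input is infinite.

e_ss = ∞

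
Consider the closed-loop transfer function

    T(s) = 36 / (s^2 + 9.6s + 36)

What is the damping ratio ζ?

Compare the denominator to the standard form s^2 + 2ζωₙs + ωₙ².
ωₙ² = 36, so ωₙ = 6 rad/s.
2ζωₙ = 9.6, so ζ = 9.6/(2·6) = 0.8.

ζ = 0.8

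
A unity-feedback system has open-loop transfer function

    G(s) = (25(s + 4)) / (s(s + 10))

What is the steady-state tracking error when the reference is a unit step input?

G(s) has one pole at the origin.
This is a Type 1 system; for a step input the steady-state error is zero.

e_ss = 0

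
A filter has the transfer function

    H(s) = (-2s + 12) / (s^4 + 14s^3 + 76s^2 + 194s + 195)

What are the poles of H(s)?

The poles are the roots of the denominator s^4 + 14s^3 + 76s^2 + 194s + 195 = 0.
Trying s = -5: the polynomial evaluates to 0, so (s + 5) is a factor.
Dividing out leaves s^3 + 9s^2 + 31s + 39 = 0.
This factors further as (s^2 + 6s + 13)(s + 3) = 0.

s = -3 ± 2j, -5, -3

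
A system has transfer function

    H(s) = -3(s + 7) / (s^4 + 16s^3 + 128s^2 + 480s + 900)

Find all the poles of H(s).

s = -5 + 5j, -5 - 5j, -3 + 3j, -3 - 3j

The poles are the roots of the denominator s^4 + 16s^3 + 128s^2 + 480s + 900 = 0.
No real roots exist; factor into two real quadratics: (s^2 + 10s + 50)(s^2 + 6s + 18) = 0.
Each quadratic gives a conjugate pair via the quadratic formula.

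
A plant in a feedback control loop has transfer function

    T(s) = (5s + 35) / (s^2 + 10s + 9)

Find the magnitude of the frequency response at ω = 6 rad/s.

|T(j6)| ≈ 0.7006

Substitute s = j6: numerator = 35 + j30, denominator = -27 + j60.
|T(j6)| = |35 + j30| / |-27 + j60| = 46.098 / 65.795 ≈ 0.7006.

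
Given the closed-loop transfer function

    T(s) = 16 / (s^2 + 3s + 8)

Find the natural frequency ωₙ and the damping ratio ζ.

Compare the denominator to the standard form s^2 + 2ζωₙs + ωₙ².
ωₙ² = 8, so ωₙ = √8 ≈ 2.828 rad/s.
2ζωₙ = 3, so ζ = 3/(2·√8) ≈ 0.5303.
With ζ = 0.5303 the response is underdamped.

ωₙ ≈ 2.828 rad/s, ζ ≈ 0.5303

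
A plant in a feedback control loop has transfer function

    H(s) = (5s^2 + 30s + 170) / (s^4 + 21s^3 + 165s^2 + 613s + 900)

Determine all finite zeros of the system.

s = -3 + 5j, -3 - 5j

Set the numerator to zero: 5s^2 + 30s + 170 = 0, i.e. 5·(s^2 + 6s + 34) = 0.
Factoring: (s^2 + 6s + 34) = 0.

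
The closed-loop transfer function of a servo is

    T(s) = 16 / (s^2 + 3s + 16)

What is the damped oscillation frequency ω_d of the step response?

Comparing s^2 + 3s + 16 to s^2 + 2ζωₙs + ωₙ²: ωₙ = 4 rad/s and ζ = 3/(2·4) = 0.375.
ζωₙ = 3/2 = 1.5, so ω_d = ωₙ√(1−ζ²) = √(ωₙ² − (ζωₙ)²) = √(16 − 1.5²) = √13.75 ≈ 3.708 rad/s.

ω_d ≈ 3.708 rad/s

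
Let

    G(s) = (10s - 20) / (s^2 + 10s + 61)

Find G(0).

G(0) = -20/61 ≈ -0.3279

Set s = 0: G(0) = (-20) / (61) = -20/61.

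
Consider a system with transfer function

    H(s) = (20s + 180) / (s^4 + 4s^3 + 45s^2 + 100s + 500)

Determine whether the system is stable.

The denominator s^4 + 4s^3 + 45s^2 + 100s + 500 factors as (s^2 + 25)(s^2 + 4s + 20), giving poles at s = ±5j, -2 ± 4j.
Since the simple pole(s) at s = ±5j lie on the jω-axis with none in the right half-plane, the system is marginally stable.

marginally stable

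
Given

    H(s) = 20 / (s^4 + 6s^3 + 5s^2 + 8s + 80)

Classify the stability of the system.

The denominator s^4 + 6s^3 + 5s^2 + 8s + 80 factors as (s^2 - 2s + 5)(s + 4)^2, giving poles at s = 1 + 2j, 1 - 2j, -4, -4.
Since the pole(s) at s = 1 ± 2j lie in the right half-plane, the system is unstable.

unstable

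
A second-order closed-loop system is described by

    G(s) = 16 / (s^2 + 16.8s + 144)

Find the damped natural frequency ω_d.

Comparing s^2 + 16.8s + 144 to s^2 + 2ζωₙs + ωₙ²: ωₙ = 12 rad/s and ζ = 16.8/(2·12) = 0.7.
ζωₙ = 16.8/2 = 8.4, so ω_d = ωₙ√(1−ζ²) = √(ωₙ² − (ζωₙ)²) = √(144 − 8.4²) = √73.44 ≈ 8.570 rad/s.

ω_d ≈ 8.570 rad/s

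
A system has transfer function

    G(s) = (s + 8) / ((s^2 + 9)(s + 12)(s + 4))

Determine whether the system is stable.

The poles can be read from the denominator factors: s = 3j, -3j, -12, -4.
Since the simple pole(s) at s = 3j, -3j lie on the jω-axis with none in the right half-plane, the system is marginally stable.

marginally stable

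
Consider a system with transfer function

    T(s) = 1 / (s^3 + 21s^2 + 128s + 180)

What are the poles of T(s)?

The poles are the roots of the denominator s^3 + 21s^2 + 128s + 180 = 0.
Trying s = -2: the polynomial evaluates to 0, so (s + 2) is a factor.
Dividing out leaves s^2 + 19s + 90 = 0.
Factoring the quadratic: (s + 9)(s + 10) = 0.

s = -2, -9, -10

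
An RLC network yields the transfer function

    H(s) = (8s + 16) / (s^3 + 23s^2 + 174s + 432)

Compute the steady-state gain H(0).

Set s = 0: H(0) = (16) / (432) = 1/27.

H(0) = 1/27 ≈ 0.03704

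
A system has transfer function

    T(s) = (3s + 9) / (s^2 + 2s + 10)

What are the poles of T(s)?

s = -1 ± 3j

The poles are the roots of the denominator s^2 + 2s + 10 = 0.
Using the quadratic formula: s = (-2 ± √(-36))/2 = -1 ± 3j.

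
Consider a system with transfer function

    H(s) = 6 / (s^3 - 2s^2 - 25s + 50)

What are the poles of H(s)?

s = 2, 5, -5

The poles are the roots of the denominator s^3 - 2s^2 - 25s + 50 = 0.
Trying s = 2: the polynomial evaluates to 0, so (s - 2) is a factor.
Dividing out leaves s^2 - 25 = 0.
Factoring the quadratic: (s - 5)(s + 5) = 0.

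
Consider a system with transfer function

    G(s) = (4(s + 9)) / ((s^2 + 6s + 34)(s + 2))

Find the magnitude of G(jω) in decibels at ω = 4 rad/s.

Substitute s = j4: numerator = 36 + j16, denominator = -60 + j120.
|G(j4)| = |36 + j16| / |-60 + j120| = 39.395 / 134.16 ≈ 0.2936.
In decibels: 20·log₁₀(0.2936) ≈ -10.6 dB.

|G(j4)|_dB ≈ -10.6 dB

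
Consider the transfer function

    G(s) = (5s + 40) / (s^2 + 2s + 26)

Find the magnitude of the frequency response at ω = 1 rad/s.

Substitute s = j1: numerator = 40 + j5, denominator = 25 + j2.
|G(j1)| = |40 + j5| / |25 + j2| = 40.311 / 25.080 ≈ 1.607.

|G(j1)| ≈ 1.607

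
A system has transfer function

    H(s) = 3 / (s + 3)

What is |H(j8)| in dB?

|H(j8)|_dB ≈ -9.09 dB

Substitute s = j8: numerator = 3, denominator = 3 + j8.
|H(j8)| = |3| / |3 + j8| = 3 / 8.5440 ≈ 0.3511.
In decibels: 20·log₁₀(0.3511) ≈ -9.09 dB.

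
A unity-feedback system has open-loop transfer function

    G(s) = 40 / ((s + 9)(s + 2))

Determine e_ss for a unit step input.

e_ss = 0.3103

G(s) has no poles at the origin.
This is a Type 0 system. Kp = lim_{s→0} G(s) = 40/18 = 20/9.
e_ss = 1/(1 + Kp) = 1/(1 + 20/9) = 9/29 ≈ 0.3103.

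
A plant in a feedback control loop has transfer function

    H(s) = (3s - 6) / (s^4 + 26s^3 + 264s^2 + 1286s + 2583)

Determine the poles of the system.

The poles are the roots of the denominator s^4 + 26s^3 + 264s^2 + 1286s + 2583 = 0.
Trying s = -7: the polynomial evaluates to 0, so (s + 7) is a factor.
Dividing out leaves s^3 + 19s^2 + 131s + 369 = 0.
This factors further as (s^2 + 10s + 41)(s + 9) = 0.

s = -7, -5 ± 4j, -9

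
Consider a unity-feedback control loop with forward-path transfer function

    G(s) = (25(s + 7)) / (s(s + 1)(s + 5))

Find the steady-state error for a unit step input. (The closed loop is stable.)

e_ss = 0

G(s) has one pole at the origin.
This is a Type 1 system; for a step input the steady-state error is zero.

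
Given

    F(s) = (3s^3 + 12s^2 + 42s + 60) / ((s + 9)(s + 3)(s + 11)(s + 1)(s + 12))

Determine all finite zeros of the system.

Set the numerator to zero: 3s^3 + 12s^2 + 42s + 60 = 0, i.e. 3·(s^3 + 4s^2 + 14s + 20) = 0.
Factoring: (s + 2)(s^2 + 2s + 10) = 0.

s = -2, -1 + 3j, -1 - 3j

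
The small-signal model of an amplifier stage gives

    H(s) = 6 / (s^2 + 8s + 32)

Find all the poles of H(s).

s = -4 + 4j, -4 - 4j

The poles are the roots of the denominator s^2 + 8s + 32 = 0.
Using the quadratic formula: s = (-8 ± √(-64))/2 = -4 ± 4j.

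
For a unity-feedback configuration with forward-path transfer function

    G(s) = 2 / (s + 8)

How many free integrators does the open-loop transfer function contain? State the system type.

Type 0

The denominator has no factor of s at the origin — no free integrator — so this is a Type 0 system.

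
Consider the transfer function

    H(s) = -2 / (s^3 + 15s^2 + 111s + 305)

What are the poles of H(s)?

s = -5, -5 ± 6j

The poles are the roots of the denominator s^3 + 15s^2 + 111s + 305 = 0.
Trying s = -5: the polynomial evaluates to 0, so (s + 5) is a factor.
Dividing out leaves s^2 + 10s + 61 = 0.
The quadratic formula then gives s = -5 ± 6j.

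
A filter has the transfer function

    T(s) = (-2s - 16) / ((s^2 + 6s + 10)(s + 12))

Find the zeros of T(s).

s = -8

Set the numerator to zero: -2s - 16 = 0, i.e. -2·(s + 8) = 0.
So s = -8.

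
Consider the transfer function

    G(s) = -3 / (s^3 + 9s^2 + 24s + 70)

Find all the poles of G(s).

s = -7, -1 ± 3j

The poles are the roots of the denominator s^3 + 9s^2 + 24s + 70 = 0.
Trying s = -7: the polynomial evaluates to 0, so (s + 7) is a factor.
Dividing out leaves s^2 + 2s + 10 = 0.
The quadratic formula then gives s = -1 ± 3j.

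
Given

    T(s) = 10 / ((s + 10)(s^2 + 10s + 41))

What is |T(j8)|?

|T(j8)| ≈ 0.009381

Substitute s = j8: numerator = 10, denominator = -870 + j616.
|T(j8)| = |10| / |-870 + j616| = 10 / 1066 ≈ 0.009381.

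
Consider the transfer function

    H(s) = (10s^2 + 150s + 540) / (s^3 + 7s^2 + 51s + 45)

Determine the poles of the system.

s = -1, -3 ± 6j

The poles are the roots of the denominator s^3 + 7s^2 + 51s + 45 = 0.
Trying s = -1: the polynomial evaluates to 0, so (s + 1) is a factor.
Dividing out leaves s^2 + 6s + 45 = 0.
The quadratic formula then gives s = -3 ± 6j.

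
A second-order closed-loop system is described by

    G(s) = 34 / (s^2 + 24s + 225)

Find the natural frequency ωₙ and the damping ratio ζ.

Compare the denominator to the standard form s^2 + 2ζωₙs + ωₙ².
ωₙ² = 225, so ωₙ = 15 rad/s.
2ζωₙ = 24, so ζ = 24/(2·15) = 0.8.

ωₙ = 15 rad/s, ζ = 0.8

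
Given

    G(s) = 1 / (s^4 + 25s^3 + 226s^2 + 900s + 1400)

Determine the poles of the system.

The poles are the roots of the denominator s^4 + 25s^3 + 226s^2 + 900s + 1400 = 0.
Trying s = -10: the polynomial evaluates to 0, so (s + 10) is a factor.
Dividing out leaves s^3 + 15s^2 + 76s + 140 = 0.
This factors further as (s^2 + 8s + 20)(s + 7) = 0.

s = -4 + 2j, -4 - 2j, -10, -7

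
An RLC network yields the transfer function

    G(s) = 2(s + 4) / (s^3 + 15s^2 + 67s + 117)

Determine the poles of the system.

The poles are the roots of the denominator s^3 + 15s^2 + 67s + 117 = 0.
Trying s = -9: the polynomial evaluates to 0, so (s + 9) is a factor.
Dividing out leaves s^2 + 6s + 13 = 0.
The quadratic formula then gives s = -3 ± 2j.

s = -3 + 2j, -3 - 2j, -9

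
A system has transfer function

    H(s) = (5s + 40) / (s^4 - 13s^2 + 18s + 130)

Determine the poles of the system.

The poles are the roots of the denominator s^4 - 13s^2 + 18s + 130 = 0.
No real roots exist; factor into two real quadratics: (s^2 - 6s + 13)(s^2 + 6s + 10) = 0.
Each quadratic gives a conjugate pair via the quadratic formula.

s = 3 + 2j, 3 - 2j, -3 + j, -3 - j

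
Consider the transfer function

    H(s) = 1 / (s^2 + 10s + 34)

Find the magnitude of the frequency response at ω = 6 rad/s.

Substitute s = j6: numerator = 1, denominator = -2 + j60.
|H(j6)| = |1| / |-2 + j60| = 1 / 60.033 ≈ 0.01666.

|H(j6)| ≈ 0.01666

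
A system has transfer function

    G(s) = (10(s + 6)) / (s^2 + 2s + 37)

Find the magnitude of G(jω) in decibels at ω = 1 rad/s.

|G(j1)|_dB ≈ 4.54 dB

Substitute s = j1: numerator = 60 + j10, denominator = 36 + j2.
|G(j1)| = |60 + j10| / |36 + j2| = 60.828 / 36.056 ≈ 1.687.
In decibels: 20·log₁₀(1.687) ≈ 4.54 dB.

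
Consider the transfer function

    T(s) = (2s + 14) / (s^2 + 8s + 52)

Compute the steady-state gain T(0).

Set s = 0: T(0) = (14) / (52) = 7/26.

T(0) = 7/26 ≈ 0.2692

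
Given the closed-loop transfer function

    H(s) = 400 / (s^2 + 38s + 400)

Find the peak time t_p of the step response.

Comparing s^2 + 38s + 400 to s^2 + 2ζωₙs + ωₙ²: ωₙ = 20 rad/s and ζ = 38/(2·20) = 0.95.
ζωₙ = 38/2 = 19, so ω_d = ωₙ√(1−ζ²) = √(ωₙ² − (ζωₙ)²) = √(400 − 19²) = √39 ≈ 6.245 rad/s.
t_p = π/ω_d = π/6.245 ≈ 0.5031 s.

t_p ≈ 0.5031 s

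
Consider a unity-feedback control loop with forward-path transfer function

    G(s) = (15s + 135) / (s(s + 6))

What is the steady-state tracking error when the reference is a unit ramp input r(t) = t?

G(s) has one pole at the origin.
This is a Type 1 system. Kv = lim_{s→0} s·G(s) = 135/6 = 45/2.
e_ss = 1/Kv = 1/(45/2) = 2/45 ≈ 0.04444.

e_ss = 0.04444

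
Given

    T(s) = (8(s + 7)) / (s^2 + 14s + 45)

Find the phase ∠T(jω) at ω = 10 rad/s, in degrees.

At s = j10: numerator = 56 + j80, denominator = -55 + j140.
∠T = ∠num − ∠den = 55.008° − (111.45°) = -56.44°.

∠T(j10) ≈ -56.44°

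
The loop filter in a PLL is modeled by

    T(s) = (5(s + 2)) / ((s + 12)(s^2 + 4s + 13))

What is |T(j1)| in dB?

Substitute s = j1: numerator = 10 + j5, denominator = 140 + j60.
|T(j1)| = |10 + j5| / |140 + j60| = 11.180 / 152.32 ≈ 0.07340.
In decibels: 20·log₁₀(0.07340) ≈ -22.7 dB.

|T(j1)|_dB ≈ -22.7 dB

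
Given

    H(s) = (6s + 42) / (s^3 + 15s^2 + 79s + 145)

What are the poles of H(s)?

The poles are the roots of the denominator s^3 + 15s^2 + 79s + 145 = 0.
Trying s = -5: the polynomial evaluates to 0, so (s + 5) is a factor.
Dividing out leaves s^2 + 10s + 29 = 0.
The quadratic formula then gives s = -5 ± 2j.

s = -5 + 2j, -5 - 2j, -5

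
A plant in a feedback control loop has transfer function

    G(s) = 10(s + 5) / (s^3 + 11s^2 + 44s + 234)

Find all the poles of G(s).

s = -9, -1 + 5j, -1 - 5j

The poles are the roots of the denominator s^3 + 11s^2 + 44s + 234 = 0.
Trying s = -9: the polynomial evaluates to 0, so (s + 9) is a factor.
Dividing out leaves s^2 + 2s + 26 = 0.
The quadratic formula then gives s = -1 ± 5j.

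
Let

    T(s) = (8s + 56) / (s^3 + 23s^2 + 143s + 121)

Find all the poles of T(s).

s = -1, -11, -11

The poles are the roots of the denominator s^3 + 23s^2 + 143s + 121 = 0.
Trying s = -1: the polynomial evaluates to 0, so (s + 1) is a factor.
Dividing out leaves s^2 + 22s + 121 = 0.
Factoring the quadratic: (s + 11)^2 = 0.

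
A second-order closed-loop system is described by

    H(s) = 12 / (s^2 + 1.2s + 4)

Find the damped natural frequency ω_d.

ω_d ≈ 1.908 rad/s

Comparing s^2 + 1.2s + 4 to s^2 + 2ζωₙs + ωₙ²: ωₙ = 2 rad/s and ζ = 1.2/(2·2) = 0.3.
ζωₙ = 1.2/2 = 0.6, so ω_d = ωₙ√(1−ζ²) = √(ωₙ² − (ζωₙ)²) = √(4 − 0.6²) = √3.64 ≈ 1.908 rad/s.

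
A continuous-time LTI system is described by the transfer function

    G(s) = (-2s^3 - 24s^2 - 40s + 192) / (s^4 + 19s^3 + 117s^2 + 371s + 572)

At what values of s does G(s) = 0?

Set the numerator to zero: -2s^3 - 24s^2 - 40s + 192 = 0, i.e. -2·(s^3 + 12s^2 + 20s - 96) = 0.
Factoring: (s - 2)(s + 8)(s + 6) = 0.

s = 2, -8, -6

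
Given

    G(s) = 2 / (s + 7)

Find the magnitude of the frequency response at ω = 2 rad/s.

|G(j2)| ≈ 0.2747

Substitute s = j2: numerator = 2, denominator = 7 + j2.
|G(j2)| = |2| / |7 + j2| = 2 / 7.2801 ≈ 0.2747.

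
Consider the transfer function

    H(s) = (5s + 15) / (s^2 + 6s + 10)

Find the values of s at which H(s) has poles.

The poles are the roots of the denominator s^2 + 6s + 10 = 0.
Using the quadratic formula: s = (-6 ± √(-4))/2 = -3 ± 1j.

s = -3 + j, -3 - j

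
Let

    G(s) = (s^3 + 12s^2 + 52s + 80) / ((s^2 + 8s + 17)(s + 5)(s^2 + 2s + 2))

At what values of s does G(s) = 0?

Set the numerator to zero: s^3 + 12s^2 + 52s + 80 = 0.
Factoring: (s + 4)(s^2 + 8s + 20) = 0.

s = -4, -4 + 2j, -4 - 2j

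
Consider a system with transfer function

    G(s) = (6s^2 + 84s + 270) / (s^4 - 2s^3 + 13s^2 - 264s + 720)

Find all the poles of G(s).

The poles are the roots of the denominator s^4 - 2s^3 + 13s^2 - 264s + 720 = 0.
Trying s = 4: the polynomial evaluates to 0, so (s - 4) is a factor.
Dividing out leaves s^3 + 2s^2 + 21s - 180 = 0.
This factors further as (s^2 + 6s + 45)(s - 4) = 0.

s = -3 + 6j, -3 - 6j, 4, 4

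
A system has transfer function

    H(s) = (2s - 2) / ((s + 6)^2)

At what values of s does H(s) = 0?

Set the numerator to zero: 2s - 2 = 0, i.e. 2·(s - 1) = 0.
So s = 1.

s = 1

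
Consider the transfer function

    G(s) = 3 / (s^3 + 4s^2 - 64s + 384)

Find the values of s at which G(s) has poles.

The poles are the roots of the denominator s^3 + 4s^2 - 64s + 384 = 0.
Trying s = -12: the polynomial evaluates to 0, so (s + 12) is a factor.
Dividing out leaves s^2 - 8s + 32 = 0.
The quadratic formula then gives s = 4 ± 4j.

s = 4 ± 4j, -12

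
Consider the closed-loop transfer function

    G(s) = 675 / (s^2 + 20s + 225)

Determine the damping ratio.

Compare the denominator to the standard form s^2 + 2ζωₙs + ωₙ².
ωₙ² = 225, so ωₙ = 15 rad/s.
2ζωₙ = 20, so ζ = 20/(2·15) ≈ 0.6667.

ζ ≈ 0.6667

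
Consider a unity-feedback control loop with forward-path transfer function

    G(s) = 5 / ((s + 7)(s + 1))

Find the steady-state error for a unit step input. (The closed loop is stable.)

G(s) has no poles at the origin.
This is a Type 0 system. Kp = lim_{s→0} G(s) = 5/7.
e_ss = 1/(1 + Kp) = 1/(1 + 5/7) = 7/12 ≈ 0.5833.

e_ss = 0.5833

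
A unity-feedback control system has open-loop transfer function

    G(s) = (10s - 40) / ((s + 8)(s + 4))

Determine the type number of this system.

The denominator has no factor of s at the origin — no free integrator — so this is a Type 0 system.

Type 0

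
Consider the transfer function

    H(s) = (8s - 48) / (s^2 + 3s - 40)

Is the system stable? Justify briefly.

unstable

The denominator s^2 + 3s - 40 factors as (s - 5)(s + 8), giving poles at s = 5, -8.
Since the pole(s) at s = 5 lie in the right half-plane, the system is unstable.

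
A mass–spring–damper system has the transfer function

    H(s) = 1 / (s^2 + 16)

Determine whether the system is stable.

marginally stable

The poles can be read from the denominator factors: s = 4j, -4j.
Since the simple pole(s) at s = 4j, -4j lie on the jω-axis with none in the right half-plane, the system is marginally stable.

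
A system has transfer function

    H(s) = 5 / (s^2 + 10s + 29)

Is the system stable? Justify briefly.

stable

The denominator s^2 + 10s + 29 factors as (s^2 + 10s + 29), giving poles at s = -5 + 2j, -5 - 2j.
Since all poles lie strictly in the left half-plane, the system is stable.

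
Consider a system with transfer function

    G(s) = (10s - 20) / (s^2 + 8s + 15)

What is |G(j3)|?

|G(j3)| ≈ 1.457

Substitute s = j3: numerator = -20 + j30, denominator = 6 + j24.
|G(j3)| = |-20 + j30| / |6 + j24| = 36.056 / 24.739 ≈ 1.457.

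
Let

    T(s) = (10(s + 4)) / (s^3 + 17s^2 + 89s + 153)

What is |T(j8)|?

|T(j8)| ≈ 0.09354

Substitute s = j8: numerator = 40 + j80, denominator = -935 + j200.
|T(j8)| = |40 + j80| / |-935 + j200| = 89.443 / 956.15 ≈ 0.09354.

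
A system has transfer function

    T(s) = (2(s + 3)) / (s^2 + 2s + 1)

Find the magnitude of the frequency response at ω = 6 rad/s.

Substitute s = j6: numerator = 6 + j12, denominator = -35 + j12.
|T(j6)| = |6 + j12| / |-35 + j12| = 13.416 / 37 ≈ 0.3626.

|T(j6)| ≈ 0.3626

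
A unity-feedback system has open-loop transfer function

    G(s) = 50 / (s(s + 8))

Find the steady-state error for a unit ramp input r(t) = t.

e_ss = 0.1600

G(s) has one pole at the origin.
This is a Type 1 system. Kv = lim_{s→0} s·G(s) = 50/8 = 25/4.
e_ss = 1/Kv = 1/(25/4) = 4/25 ≈ 0.1600.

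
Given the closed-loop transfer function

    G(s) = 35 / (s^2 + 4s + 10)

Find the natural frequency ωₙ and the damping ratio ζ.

ωₙ ≈ 3.162 rad/s, ζ ≈ 0.6325

Compare the denominator to the standard form s^2 + 2ζωₙs + ωₙ².
ωₙ² = 10, so ωₙ = √10 ≈ 3.162 rad/s.
2ζωₙ = 4, so ζ = 4/(2·√10) ≈ 0.6325.
With ζ = 0.6325 the response is underdamped.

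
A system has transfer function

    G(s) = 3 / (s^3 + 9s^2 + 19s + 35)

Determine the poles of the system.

s = -1 + 2j, -1 - 2j, -7

The poles are the roots of the denominator s^3 + 9s^2 + 19s + 35 = 0.
Trying s = -7: the polynomial evaluates to 0, so (s + 7) is a factor.
Dividing out leaves s^2 + 2s + 5 = 0.
The quadratic formula then gives s = -1 ± 2j.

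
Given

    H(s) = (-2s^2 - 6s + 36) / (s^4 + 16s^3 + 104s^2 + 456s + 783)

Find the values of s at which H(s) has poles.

The poles are the roots of the denominator s^4 + 16s^3 + 104s^2 + 456s + 783 = 0.
Trying s = -3: the polynomial evaluates to 0, so (s + 3) is a factor.
Dividing out leaves s^3 + 13s^2 + 65s + 261 = 0.
This factors further as (s^2 + 4s + 29)(s + 9) = 0.

s = -2 + 5j, -2 - 5j, -3, -9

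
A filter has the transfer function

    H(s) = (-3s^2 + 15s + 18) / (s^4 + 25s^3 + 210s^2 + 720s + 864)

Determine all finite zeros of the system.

Set the numerator to zero: -3s^2 + 15s + 18 = 0, i.e. -3·(s^2 - 5s - 6) = 0.
Factoring: (s + 1)(s - 6) = 0.

s = -1, 6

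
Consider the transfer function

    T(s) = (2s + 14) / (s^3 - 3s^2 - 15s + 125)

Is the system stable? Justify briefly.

The denominator s^3 - 3s^2 - 15s + 125 factors as (s + 5)(s^2 - 8s + 25), giving poles at s = -5, 4 ± 3j.
Since the pole(s) at s = 4 ± 3j lie in the right half-plane, the system is unstable.

unstable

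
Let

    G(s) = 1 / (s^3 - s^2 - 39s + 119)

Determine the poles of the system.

The poles are the roots of the denominator s^3 - s^2 - 39s + 119 = 0.
Trying s = -7: the polynomial evaluates to 0, so (s + 7) is a factor.
Dividing out leaves s^2 - 8s + 17 = 0.
The quadratic formula then gives s = 4 ± 1j.

s = 4 ± j, -7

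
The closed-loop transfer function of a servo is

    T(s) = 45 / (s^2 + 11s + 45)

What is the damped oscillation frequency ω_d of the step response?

Comparing s^2 + 11s + 45 to s^2 + 2ζωₙs + ωₙ²: ωₙ = √45 ≈ 6.708 rad/s and ζ = 11/(2·√45) ≈ 0.8199.
ζωₙ = 11/2 = 5.5, so ω_d = ωₙ√(1−ζ²) = √(ωₙ² − (ζωₙ)²) = √(45 − 5.5²) = √14.75 ≈ 3.841 rad/s.

ω_d ≈ 3.841 rad/s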